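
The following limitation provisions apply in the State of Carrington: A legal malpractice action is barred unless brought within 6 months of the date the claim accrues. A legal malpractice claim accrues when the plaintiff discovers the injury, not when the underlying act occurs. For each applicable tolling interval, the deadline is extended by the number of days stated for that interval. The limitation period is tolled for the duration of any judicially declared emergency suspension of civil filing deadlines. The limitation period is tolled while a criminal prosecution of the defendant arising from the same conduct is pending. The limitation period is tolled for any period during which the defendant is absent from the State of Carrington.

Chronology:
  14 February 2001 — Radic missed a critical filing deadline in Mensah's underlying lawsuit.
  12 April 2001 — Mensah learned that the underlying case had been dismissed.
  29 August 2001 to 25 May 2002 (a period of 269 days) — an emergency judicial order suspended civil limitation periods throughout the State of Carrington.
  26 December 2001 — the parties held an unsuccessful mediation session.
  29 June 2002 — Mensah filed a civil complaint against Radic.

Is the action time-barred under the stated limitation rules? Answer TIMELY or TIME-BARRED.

TIMELY

Accrual is tied to discovery, so the period began on 12 April 2001 rather than on 14 February 2001 when the act occurred.
Adding the 6 months base period to 12 April 2001 gives a deadline of 12 October 2001, before any tolling.
Because the emergency suspension of filing deadlines ran from 29 August 2001 to 25 May 2002, the deadline is extended by 269 days to 8 July 2002.
Nothing else in the chronology tolls or restarts the period.
Filing on 29 June 2002 beat the 8 July 2002 deadline — the action is timely.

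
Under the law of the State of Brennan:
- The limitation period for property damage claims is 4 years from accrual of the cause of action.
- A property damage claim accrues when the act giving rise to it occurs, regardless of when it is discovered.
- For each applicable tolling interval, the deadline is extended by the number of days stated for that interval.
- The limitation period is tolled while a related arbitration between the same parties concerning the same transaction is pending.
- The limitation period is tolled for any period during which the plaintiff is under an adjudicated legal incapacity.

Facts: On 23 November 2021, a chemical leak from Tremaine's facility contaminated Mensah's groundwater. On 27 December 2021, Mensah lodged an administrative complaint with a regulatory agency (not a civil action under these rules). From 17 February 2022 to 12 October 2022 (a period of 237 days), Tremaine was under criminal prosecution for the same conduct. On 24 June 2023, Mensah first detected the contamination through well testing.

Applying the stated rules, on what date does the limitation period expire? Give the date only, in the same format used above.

23 November 2025

Accrual is governed by the date of the act, so the period began to run on 23 November 2021; the later discovery on 24 June 2023 is irrelevant under the stated rule.
4 years from 23 November 2021 is 23 November 2025.
Although a criminal prosecution ran from 17 February 2022 to 12 October 2022, the stated rules do not make that a tolling event, so it is disregarded.
Nothing else in the chronology tolls or restarts the period.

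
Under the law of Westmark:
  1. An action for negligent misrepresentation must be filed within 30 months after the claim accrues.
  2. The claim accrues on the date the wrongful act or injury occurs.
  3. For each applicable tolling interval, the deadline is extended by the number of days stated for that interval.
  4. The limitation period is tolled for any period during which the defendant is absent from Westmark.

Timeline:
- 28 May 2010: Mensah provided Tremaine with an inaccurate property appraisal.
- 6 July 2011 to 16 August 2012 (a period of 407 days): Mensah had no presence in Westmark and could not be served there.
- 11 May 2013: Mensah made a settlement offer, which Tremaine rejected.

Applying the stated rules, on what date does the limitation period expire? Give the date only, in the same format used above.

The claim accrued on 28 May 2010, when the wrongful act occurred.
Adding the 30 months base period to 28 May 2010 gives a deadline of 28 November 2012, before any tolling.
Because the defendant's absence from the jurisdiction ran from 6 July 2011 to 16 August 2012, the deadline is extended by 407 days to 9 January 2014.
None of the other events listed affects the running of the period under the stated rules.

9 January 2014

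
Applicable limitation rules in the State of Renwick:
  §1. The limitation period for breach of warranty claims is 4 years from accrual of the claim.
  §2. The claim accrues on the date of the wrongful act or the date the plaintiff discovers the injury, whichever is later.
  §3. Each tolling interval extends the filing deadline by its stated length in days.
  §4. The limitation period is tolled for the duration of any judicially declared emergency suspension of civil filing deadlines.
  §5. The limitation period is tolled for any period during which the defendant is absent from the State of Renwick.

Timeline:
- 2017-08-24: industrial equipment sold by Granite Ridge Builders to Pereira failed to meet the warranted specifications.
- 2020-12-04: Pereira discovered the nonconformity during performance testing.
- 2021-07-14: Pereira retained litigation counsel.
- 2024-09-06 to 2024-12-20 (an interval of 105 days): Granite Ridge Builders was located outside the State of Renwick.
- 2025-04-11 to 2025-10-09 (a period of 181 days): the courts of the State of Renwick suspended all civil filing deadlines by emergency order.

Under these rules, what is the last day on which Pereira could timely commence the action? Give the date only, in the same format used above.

Because discovery on 2020-12-04 post-dates the 2017-08-24 act, accrual under the later-of rule falls on 2020-12-04.
Adding the 4 years base period to 2020-12-04 gives a deadline of 2024-12-04, before any tolling.
Because the defendant's absence from the jurisdiction ran from 2024-09-06 to 2024-12-20, the deadline is extended by 105 days to 2025-03-19.
The emergency suspension of filing deadlines starting 2025-04-11 came too late — the period had run on 2025-03-19 — and so does not extend the deadline.
None of the other events listed affects the running of the period under the stated rules.

2025-03-19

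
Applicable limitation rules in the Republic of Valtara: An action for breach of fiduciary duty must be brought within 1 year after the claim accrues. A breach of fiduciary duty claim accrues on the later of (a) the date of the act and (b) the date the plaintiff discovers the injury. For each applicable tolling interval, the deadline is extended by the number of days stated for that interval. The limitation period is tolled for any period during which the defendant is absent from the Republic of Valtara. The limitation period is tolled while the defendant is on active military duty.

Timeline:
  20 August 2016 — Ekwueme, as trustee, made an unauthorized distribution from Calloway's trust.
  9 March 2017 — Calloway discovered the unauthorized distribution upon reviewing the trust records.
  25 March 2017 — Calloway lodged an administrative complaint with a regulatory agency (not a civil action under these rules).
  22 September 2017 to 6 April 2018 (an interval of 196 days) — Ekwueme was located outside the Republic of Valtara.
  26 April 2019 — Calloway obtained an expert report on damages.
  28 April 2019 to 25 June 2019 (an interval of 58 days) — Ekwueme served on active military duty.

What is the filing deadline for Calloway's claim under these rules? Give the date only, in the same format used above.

21 September 2018

Taking the later of the act (20 August 2016) and discovery (9 March 2017), the claim accrued on 9 March 2017.
Adding the 1 year base period to 9 March 2017 gives a deadline of 9 March 2018, before any tolling.
The defendant's absence from the jurisdiction from 22 September 2017 to 6 April 2018 tolled the period for 196 days, extending the deadline to 21 September 2018.
The defendant's active military service from 28 April 2019 to 25 June 2019 began after the period had already run on 21 September 2018, so it has no tolling effect.
None of the other events listed affects the running of the period under the stated rules.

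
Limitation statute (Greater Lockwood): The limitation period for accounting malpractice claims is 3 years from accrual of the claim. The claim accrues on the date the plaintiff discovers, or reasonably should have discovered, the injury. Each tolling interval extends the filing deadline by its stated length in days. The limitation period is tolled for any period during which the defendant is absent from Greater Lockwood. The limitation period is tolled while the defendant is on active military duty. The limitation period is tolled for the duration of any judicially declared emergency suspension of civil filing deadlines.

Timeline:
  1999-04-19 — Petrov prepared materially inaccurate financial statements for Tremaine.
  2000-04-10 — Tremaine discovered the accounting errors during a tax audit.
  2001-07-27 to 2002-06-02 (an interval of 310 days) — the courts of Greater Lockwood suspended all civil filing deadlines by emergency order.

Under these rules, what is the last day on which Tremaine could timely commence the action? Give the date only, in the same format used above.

2004-02-14

The claim did not accrue until Tremaine discovered the injury on 2000-04-10; the 1999-04-19 act date does not start the clock under the stated rule.
3 years from 2000-04-10 is 2003-04-10.
The period was tolled for 310 days by the emergency suspension of filing deadlines (2001-07-27 to 2002-06-02), pushing the deadline to 2004-02-14.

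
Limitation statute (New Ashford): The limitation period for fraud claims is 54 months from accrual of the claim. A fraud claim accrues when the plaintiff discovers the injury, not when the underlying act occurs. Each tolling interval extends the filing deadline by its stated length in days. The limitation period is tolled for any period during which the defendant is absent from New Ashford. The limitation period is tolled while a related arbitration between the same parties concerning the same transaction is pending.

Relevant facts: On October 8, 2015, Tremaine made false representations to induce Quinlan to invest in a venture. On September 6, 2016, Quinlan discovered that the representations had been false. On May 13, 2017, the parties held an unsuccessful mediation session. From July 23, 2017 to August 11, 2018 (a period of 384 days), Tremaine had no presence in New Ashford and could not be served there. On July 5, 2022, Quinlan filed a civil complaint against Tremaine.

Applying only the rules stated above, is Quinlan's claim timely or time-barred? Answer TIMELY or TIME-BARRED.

Accrual is tied to discovery, so the period began on September 6, 2016 rather than on October 8, 2015 when the act occurred.
Adding the 54 months base period to September 6, 2016 gives a deadline of March 6, 2021, before any tolling.
Because the defendant's absence from the jurisdiction ran from July 23, 2017 to August 11, 2018, the deadline is extended by 384 days to March 25, 2022.
The other events in the timeline have no effect on the limitation period under the stated rules.
Filing on July 5, 2022 missed the March 25, 2022 deadline — the action is time-barred.

TIME-BARRED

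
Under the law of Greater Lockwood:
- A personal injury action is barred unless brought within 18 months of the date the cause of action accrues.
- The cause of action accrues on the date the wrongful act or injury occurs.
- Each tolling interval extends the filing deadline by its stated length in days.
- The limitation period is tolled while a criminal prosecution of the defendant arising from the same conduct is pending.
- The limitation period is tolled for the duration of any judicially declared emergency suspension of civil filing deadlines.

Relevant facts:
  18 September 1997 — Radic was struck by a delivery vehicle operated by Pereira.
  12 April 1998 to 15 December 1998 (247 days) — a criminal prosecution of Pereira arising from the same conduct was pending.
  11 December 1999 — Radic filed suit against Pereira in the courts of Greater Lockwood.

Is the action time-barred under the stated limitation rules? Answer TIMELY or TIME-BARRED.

TIME-BARRED

The limitation period began to run on 18 September 1997.
The untolled deadline — 18 months after 18 September 1997 — is 18 March 1999.
The pending criminal prosecution from 12 April 1998 to 15 December 1998 tolled the period for 247 days, extending the deadline to 20 November 1999.
Filing on 11 December 1999 missed the 20 November 1999 deadline — the action is time-barred.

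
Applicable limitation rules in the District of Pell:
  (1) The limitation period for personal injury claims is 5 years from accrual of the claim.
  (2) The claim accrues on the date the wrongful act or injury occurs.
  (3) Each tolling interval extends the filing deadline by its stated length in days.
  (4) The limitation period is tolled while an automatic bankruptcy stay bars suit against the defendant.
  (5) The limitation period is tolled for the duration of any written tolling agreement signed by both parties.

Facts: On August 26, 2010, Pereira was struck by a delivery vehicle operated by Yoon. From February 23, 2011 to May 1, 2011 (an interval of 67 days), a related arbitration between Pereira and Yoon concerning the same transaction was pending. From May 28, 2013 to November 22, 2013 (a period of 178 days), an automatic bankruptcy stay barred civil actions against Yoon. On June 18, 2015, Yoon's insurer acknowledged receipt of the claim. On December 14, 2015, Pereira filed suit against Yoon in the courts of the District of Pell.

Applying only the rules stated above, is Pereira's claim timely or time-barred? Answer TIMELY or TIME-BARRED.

The claim accrued on August 26, 2010, when the wrongful act occurred.
5 years from August 26, 2010 is August 26, 2015.
Because the automatic bankruptcy stay ran from May 28, 2013 to November 22, 2013, the deadline is extended by 178 days to February 20, 2016.
The pending related arbitration from February 23, 2011 to May 1, 2011 does not toll the period, because no stated rule makes a pending arbitration a tolling event.
The other events in the timeline have no effect on the limitation period under the stated rules.
Filing on December 14, 2015 beat the February 20, 2016 deadline — the action is timely.

TIMELY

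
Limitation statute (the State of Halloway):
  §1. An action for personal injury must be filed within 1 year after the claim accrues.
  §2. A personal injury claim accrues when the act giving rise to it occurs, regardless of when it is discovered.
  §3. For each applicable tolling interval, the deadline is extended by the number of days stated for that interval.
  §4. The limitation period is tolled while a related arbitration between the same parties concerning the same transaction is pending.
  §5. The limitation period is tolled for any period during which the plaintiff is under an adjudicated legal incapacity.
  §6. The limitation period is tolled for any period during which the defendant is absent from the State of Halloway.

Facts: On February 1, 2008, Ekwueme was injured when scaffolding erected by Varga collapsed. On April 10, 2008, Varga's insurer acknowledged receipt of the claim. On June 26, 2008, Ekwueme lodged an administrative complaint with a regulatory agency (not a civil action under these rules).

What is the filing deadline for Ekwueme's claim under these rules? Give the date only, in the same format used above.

February 1, 2009

The limitation period began to run on February 1, 2008.
The untolled deadline — 1 year after February 1, 2008 — is February 1, 2009.
Nothing else in the chronology tolls or restarts the period.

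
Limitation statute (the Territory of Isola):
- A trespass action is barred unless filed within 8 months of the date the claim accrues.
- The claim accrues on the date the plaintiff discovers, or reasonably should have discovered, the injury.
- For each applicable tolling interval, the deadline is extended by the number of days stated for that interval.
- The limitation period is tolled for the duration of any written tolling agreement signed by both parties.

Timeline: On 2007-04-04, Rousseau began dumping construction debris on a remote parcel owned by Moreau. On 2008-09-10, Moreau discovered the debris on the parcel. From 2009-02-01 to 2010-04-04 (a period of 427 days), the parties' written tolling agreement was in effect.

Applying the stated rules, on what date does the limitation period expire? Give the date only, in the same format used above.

Under the discovery rule, the claim accrued on 2008-09-10, when Moreau discovered the injury — not on the 2007-04-04 date of the underlying act.
Adding the 8 months base period to 2008-09-10 gives a deadline of 2009-05-10, before any tolling.
Because the written tolling agreement ran from 2009-02-01 to 2010-04-04, the deadline is extended by 427 days to 2010-07-11.

2010-07-11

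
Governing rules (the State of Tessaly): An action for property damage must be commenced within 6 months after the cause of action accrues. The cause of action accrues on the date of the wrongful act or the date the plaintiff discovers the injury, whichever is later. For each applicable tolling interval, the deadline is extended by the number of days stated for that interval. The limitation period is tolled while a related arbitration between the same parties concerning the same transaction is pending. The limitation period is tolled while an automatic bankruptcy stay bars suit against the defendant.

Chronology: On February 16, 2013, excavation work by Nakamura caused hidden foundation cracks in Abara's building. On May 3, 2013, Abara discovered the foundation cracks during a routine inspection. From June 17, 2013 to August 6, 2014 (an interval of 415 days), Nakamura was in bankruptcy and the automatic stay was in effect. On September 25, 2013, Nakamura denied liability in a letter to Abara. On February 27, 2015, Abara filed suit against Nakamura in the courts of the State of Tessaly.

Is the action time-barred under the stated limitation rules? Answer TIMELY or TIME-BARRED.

Taking the later of the act (February 16, 2013) and discovery (May 3, 2013), the claim accrued on May 3, 2013.
6 months from May 3, 2013 is November 3, 2013.
The period was tolled for 415 days by the automatic bankruptcy stay (June 17, 2013 to August 6, 2014), pushing the deadline to December 23, 2014.
Nothing else in the chronology tolls or restarts the period.
The February 27, 2015 filing falls after the December 23, 2014 deadline; the claim is time-barred.

TIME-BARRED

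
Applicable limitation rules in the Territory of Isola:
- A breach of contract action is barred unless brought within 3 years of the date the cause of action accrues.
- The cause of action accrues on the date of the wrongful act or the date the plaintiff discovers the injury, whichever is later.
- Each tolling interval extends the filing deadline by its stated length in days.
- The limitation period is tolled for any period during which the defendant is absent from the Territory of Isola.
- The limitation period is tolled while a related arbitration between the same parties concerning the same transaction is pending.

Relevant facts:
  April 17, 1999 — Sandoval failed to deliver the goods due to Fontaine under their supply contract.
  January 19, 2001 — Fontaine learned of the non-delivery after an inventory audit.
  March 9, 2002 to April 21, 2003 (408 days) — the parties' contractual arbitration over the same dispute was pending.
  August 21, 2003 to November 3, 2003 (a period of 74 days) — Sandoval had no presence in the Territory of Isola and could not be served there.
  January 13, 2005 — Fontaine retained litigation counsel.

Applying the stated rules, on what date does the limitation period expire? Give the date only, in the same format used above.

Taking the later of the act (April 17, 1999) and discovery (January 19, 2001), the claim accrued on January 19, 2001.
Adding the 3 years base period to January 19, 2001 gives a deadline of January 19, 2004, before any tolling.
The pending related arbitration from March 9, 2002 to April 21, 2003 tolled the period for 408 days, extending the deadline to March 2, 2005.
Because the defendant's absence from the jurisdiction ran from August 21, 2003 to November 3, 2003, the deadline is extended by 74 days to May 15, 2005.
None of the other events listed affects the running of the period under the stated rules.

May 15, 2005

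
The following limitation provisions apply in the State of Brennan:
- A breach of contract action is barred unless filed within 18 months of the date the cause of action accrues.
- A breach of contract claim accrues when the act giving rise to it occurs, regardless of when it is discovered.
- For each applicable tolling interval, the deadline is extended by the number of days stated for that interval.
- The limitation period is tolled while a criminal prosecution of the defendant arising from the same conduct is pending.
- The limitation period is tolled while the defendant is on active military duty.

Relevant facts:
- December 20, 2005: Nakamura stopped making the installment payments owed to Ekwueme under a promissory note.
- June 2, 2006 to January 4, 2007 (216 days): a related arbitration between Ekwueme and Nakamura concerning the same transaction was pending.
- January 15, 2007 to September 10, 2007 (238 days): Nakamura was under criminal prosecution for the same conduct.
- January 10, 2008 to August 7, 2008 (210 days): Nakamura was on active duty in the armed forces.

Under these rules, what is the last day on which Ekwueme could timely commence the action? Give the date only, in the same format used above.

September 10, 2008

The claim accrued on December 20, 2005, when the wrongful act occurred.
The untolled deadline — 18 months after December 20, 2005 — is June 20, 2007.
Because the pending criminal prosecution ran from January 15, 2007 to September 10, 2007, the deadline is extended by 238 days to February 13, 2008.
Because the defendant's active military service ran from January 10, 2008 to August 7, 2008, the deadline is extended by 210 days to September 10, 2008.
Although a pending arbitration ran from June 2, 2006 to January 4, 2007, the stated rules do not make that a tolling event, so it is disregarded.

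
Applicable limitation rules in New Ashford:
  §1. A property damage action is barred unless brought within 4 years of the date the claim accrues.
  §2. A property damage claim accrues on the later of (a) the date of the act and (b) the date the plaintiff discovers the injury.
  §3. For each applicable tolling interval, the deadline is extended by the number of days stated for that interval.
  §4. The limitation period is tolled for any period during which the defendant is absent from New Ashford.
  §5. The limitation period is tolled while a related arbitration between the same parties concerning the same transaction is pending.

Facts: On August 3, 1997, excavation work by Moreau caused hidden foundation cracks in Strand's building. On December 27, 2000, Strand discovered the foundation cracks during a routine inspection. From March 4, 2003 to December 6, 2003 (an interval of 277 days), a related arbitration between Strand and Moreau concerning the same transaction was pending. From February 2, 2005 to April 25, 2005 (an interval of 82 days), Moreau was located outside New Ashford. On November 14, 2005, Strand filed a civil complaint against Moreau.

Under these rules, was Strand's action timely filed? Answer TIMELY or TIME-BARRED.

Because discovery on December 27, 2000 post-dates the August 3, 1997 act, accrual under the later-of rule falls on December 27, 2000.
Adding the 4 years base period to December 27, 2000 gives a deadline of December 27, 2004, before any tolling.
Because the pending related arbitration ran from March 4, 2003 to December 6, 2003, the deadline is extended by 277 days to September 30, 2005.
Because the defendant's absence from the jurisdiction ran from February 2, 2005 to April 25, 2005, the deadline is extended by 82 days to December 21, 2005.
The November 14, 2005 filing precedes the December 21, 2005 deadline; the claim is timely.

TIMELY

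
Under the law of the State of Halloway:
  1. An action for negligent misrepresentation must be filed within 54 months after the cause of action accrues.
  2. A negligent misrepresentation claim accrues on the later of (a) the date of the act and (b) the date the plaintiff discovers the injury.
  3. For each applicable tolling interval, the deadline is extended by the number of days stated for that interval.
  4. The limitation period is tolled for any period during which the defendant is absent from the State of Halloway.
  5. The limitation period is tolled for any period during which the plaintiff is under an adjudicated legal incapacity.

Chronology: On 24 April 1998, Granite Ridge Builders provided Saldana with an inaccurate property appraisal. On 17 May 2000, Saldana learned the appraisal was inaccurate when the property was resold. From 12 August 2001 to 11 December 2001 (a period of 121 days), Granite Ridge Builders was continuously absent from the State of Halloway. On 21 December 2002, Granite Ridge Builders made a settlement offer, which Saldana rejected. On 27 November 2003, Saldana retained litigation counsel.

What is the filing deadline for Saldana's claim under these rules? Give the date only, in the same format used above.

18 March 2005

The claim accrued on 17 May 2000 — the later of the 24 April 1998 act and the 17 May 2000 discovery.
54 months from 17 May 2000 is 17 November 2004.
The defendant's absence from the jurisdiction from 12 August 2001 to 11 December 2001 tolled the period for 121 days, extending the deadline to 18 March 2005.
None of the other events listed affects the running of the period under the stated rules.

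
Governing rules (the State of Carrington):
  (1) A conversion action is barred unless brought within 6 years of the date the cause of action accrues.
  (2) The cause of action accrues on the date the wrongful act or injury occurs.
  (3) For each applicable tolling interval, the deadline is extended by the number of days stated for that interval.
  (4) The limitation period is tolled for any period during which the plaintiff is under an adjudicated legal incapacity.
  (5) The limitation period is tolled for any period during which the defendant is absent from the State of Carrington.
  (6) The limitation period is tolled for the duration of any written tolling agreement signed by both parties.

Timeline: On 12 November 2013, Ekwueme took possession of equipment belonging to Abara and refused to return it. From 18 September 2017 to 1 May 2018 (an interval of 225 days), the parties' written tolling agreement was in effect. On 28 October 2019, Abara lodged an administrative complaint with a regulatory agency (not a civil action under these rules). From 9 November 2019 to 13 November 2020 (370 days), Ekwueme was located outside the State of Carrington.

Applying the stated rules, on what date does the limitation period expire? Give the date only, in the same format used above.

29 June 2021

The claim accrued on 12 November 2013, when the wrongful act occurred.
6 years from 12 November 2013 is 12 November 2019.
The period was tolled for 225 days by the written tolling agreement (18 September 2017 to 1 May 2018), pushing the deadline to 24 June 2020.
The defendant's absence from the jurisdiction from 9 November 2019 to 13 November 2020 tolled the period for 370 days, extending the deadline to 29 June 2021.
Nothing else in the chronology tolls or restarts the period.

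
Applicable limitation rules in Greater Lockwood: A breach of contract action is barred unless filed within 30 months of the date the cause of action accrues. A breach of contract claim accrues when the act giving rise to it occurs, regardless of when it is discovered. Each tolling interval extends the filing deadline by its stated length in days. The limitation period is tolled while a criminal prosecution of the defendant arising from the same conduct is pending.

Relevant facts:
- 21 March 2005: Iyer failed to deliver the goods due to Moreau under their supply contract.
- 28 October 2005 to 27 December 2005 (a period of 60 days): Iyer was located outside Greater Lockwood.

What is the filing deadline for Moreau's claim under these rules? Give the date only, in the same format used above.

21 September 2007

The cause of action accrued on 21 March 2005, the date of the act.
30 months from 21 March 2005 is 21 September 2007.
No stated provision tolls the period for the defendant's absence, so the interval from 28 October 2005 to 27 December 2005 has no effect on the deadline.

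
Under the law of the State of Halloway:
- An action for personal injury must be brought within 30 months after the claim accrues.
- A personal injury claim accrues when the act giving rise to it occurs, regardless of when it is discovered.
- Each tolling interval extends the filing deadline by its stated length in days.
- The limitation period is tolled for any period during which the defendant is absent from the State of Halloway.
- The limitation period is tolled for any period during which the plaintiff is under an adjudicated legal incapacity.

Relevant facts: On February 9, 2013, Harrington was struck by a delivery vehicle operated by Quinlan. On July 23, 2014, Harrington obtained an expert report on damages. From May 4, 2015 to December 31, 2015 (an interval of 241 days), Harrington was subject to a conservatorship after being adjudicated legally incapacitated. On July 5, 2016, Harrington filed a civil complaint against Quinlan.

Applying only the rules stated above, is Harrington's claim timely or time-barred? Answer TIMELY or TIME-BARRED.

The limitation period began to run on February 9, 2013.
The untolled deadline — 30 months after February 9, 2013 — is August 9, 2015.
The plaintiff's legal incapacity from May 4, 2015 to December 31, 2015 tolled the period for 241 days, extending the deadline to April 6, 2016.
The other events in the timeline have no effect on the limitation period under the stated rules.
Filing on July 5, 2016 missed the April 6, 2016 deadline — the action is time-barred.

TIME-BARRED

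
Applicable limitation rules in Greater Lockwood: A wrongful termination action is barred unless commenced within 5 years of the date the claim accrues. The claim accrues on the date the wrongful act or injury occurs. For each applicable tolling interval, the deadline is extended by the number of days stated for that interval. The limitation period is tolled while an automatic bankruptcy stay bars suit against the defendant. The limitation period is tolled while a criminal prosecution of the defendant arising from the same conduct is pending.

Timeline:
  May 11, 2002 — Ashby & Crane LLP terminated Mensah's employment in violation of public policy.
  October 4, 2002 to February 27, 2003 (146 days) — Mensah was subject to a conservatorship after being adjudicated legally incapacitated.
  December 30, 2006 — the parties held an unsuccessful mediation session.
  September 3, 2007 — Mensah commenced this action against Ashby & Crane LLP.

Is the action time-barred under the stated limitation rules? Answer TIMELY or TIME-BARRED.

The limitation period began to run on May 11, 2002.
5 years from May 11, 2002 is May 11, 2007.
Although the plaintiff's incapacity ran from October 4, 2002 to February 27, 2003, the stated rules do not make that a tolling event, so it is disregarded.
Nothing else in the chronology tolls or restarts the period.
Mensah filed on September 3, 2007, after the May 11, 2007 deadline, so the action is time-barred.

TIME-BARRED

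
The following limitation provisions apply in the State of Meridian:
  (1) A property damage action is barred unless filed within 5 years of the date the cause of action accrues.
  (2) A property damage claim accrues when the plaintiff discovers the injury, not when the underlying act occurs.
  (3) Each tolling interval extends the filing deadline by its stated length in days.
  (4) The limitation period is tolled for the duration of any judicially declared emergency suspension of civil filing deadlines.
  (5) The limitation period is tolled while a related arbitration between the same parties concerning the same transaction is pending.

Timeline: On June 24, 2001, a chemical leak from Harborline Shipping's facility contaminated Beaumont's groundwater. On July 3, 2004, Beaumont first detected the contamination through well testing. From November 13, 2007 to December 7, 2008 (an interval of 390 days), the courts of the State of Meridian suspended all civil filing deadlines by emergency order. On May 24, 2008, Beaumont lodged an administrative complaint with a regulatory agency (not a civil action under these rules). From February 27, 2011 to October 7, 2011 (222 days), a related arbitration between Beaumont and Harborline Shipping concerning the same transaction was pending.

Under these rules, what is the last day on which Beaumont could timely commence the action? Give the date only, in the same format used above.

Accrual is tied to discovery, so the period began on July 3, 2004 rather than on June 24, 2001 when the act occurred.
Adding the 5 years base period to July 3, 2004 gives a deadline of July 3, 2009, before any tolling.
Because the emergency suspension of filing deadlines ran from November 13, 2007 to December 7, 2008, the deadline is extended by 390 days to July 28, 2010.
By the time the pending related arbitration began on February 27, 2011, the limitation period had already expired on July 28, 2010; that interval cannot revive it.
The other events in the timeline have no effect on the limitation period under the stated rules.

July 28, 2010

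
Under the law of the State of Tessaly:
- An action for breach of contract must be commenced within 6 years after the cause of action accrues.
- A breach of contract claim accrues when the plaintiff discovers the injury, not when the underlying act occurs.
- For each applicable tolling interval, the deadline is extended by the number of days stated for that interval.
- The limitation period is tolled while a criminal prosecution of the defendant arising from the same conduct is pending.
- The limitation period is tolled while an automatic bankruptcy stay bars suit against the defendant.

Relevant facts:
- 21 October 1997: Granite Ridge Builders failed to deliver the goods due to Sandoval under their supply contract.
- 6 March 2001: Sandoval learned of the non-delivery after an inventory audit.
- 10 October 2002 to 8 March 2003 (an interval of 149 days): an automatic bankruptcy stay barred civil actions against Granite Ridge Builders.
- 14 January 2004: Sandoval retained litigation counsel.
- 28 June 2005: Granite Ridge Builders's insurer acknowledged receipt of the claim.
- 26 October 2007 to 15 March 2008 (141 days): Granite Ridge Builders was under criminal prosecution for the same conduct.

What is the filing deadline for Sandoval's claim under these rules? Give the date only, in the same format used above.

Under the discovery rule, the claim accrued on 6 March 2001, when Sandoval discovered the injury — not on the 21 October 1997 date of the underlying act.
The untolled deadline — 6 years after 6 March 2001 — is 6 March 2007.
The automatic bankruptcy stay from 10 October 2002 to 8 March 2003 tolled the period for 149 days, extending the deadline to 2 August 2007.
By the time the pending criminal prosecution began on 26 October 2007, the limitation period had already expired on 2 August 2007; that interval cannot revive it.
The other events in the timeline have no effect on the limitation period under the stated rules.

2 August 2007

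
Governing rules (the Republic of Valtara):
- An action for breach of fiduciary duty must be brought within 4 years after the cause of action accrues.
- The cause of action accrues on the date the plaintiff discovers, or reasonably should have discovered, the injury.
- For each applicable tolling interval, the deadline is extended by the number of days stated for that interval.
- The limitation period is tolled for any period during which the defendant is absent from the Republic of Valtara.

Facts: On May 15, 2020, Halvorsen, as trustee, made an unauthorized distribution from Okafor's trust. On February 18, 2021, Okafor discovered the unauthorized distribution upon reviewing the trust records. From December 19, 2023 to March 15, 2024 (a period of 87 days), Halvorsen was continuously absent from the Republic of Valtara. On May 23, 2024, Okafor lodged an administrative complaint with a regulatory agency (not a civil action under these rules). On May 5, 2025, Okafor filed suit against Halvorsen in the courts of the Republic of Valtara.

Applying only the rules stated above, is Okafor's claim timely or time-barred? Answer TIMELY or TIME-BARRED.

TIMELY

The claim did not accrue until Okafor discovered the injury on February 18, 2021; the May 15, 2020 act date does not start the clock under the stated rule.
Adding the 4 years base period to February 18, 2021 gives a deadline of February 18, 2025, before any tolling.
The defendant's absence from the jurisdiction from December 19, 2023 to March 15, 2024 tolled the period for 87 days, extending the deadline to May 16, 2025.
The other events in the timeline have no effect on the limitation period under the stated rules.
The May 5, 2025 filing precedes the May 16, 2025 deadline; the claim is timely.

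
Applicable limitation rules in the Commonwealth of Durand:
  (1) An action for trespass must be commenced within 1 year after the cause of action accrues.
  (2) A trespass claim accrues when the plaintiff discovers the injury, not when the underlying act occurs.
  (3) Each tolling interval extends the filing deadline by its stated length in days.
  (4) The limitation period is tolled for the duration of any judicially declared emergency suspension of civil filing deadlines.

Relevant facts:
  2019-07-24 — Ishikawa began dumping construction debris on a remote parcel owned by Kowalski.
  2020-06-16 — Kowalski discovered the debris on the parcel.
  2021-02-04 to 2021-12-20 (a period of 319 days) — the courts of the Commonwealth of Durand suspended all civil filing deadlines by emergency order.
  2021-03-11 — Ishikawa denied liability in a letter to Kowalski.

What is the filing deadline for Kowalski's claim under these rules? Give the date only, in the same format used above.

The claim did not accrue until Kowalski discovered the injury on 2020-06-16; the 2019-07-24 act date does not start the clock under the stated rule.
Adding the 1 year base period to 2020-06-16 gives a deadline of 2021-06-16, before any tolling.
Because the emergency suspension of filing deadlines ran from 2021-02-04 to 2021-12-20, the deadline is extended by 319 days to 2022-05-01.
None of the other events listed affects the running of the period under the stated rules.

2022-05-01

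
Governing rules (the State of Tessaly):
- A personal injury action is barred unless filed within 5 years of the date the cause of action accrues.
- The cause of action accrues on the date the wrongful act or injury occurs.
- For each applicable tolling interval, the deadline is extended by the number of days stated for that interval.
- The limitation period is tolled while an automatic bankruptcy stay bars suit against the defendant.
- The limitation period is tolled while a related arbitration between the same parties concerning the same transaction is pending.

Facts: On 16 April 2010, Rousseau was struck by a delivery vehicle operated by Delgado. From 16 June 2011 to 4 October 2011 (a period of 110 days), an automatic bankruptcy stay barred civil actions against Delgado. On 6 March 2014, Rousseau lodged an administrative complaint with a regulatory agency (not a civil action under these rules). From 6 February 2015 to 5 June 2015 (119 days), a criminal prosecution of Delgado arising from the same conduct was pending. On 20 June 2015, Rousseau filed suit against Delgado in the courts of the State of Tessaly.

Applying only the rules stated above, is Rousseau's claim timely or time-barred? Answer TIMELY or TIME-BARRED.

TIMELY

The cause of action accrued on 16 April 2010, the date of the act.
The untolled deadline — 5 years after 16 April 2010 — is 16 April 2015.
Because the automatic bankruptcy stay ran from 16 June 2011 to 4 October 2011, the deadline is extended by 110 days to 4 August 2015.
The pending criminal prosecution from 6 February 2015 to 5 June 2015 does not toll the period, because no stated rule makes a criminal prosecution a tolling event.
The other events in the timeline have no effect on the limitation period under the stated rules.
The 20 June 2015 filing precedes the 4 August 2015 deadline; the claim is timely.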